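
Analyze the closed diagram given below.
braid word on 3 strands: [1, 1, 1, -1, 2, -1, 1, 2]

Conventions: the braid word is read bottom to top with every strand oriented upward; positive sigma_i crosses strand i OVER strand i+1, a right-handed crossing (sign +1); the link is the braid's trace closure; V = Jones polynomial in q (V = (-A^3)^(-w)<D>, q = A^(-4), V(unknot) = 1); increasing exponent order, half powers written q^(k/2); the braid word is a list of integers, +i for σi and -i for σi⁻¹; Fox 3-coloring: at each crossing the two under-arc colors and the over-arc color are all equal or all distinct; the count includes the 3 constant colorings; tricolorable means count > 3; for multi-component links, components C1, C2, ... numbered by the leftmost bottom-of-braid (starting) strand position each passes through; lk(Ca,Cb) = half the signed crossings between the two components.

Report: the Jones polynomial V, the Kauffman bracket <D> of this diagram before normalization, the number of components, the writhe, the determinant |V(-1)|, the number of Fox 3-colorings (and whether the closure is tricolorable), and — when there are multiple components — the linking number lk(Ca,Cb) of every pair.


Jones polynomial: V(q) = q + 2q^3 + q^5
<D> = A^-8 + 2 + A^8; writhe +4
components 3, writhe +4 (8 crossings)
linking number lk(C1,C2) = +1
lk(C1,C3): 0
lk(C2,C3) = +1
3-colorings: 3 of 3^8, det 4 — not tricolorable
note: the word shrinks to σ1 σ1 σ2 σ2 after cancelling


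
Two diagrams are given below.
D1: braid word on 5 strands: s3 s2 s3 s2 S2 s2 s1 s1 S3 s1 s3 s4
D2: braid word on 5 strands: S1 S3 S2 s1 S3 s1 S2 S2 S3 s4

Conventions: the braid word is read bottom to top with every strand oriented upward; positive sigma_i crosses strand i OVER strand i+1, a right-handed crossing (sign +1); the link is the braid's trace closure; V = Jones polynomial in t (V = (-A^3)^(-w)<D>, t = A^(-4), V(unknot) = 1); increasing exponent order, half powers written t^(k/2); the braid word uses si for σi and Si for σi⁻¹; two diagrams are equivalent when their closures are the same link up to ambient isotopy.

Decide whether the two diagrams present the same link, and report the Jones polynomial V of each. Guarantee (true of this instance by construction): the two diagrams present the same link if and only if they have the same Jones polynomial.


equivalent: no
D1 (bracket A^-8 - 2A^-4 + 1 - 2A^4 + 2A^8 + A^16; 12 crossings at w = +8): V = t^2 + 2t^4 - 2t^5 + t^6 - 2t^7 + t^8
V(D2) = -t^-6 + t^-5 - t^-4 + 2t^-3 - t^-2 + t^-1  [10 crossings, <D> = A^-8 - A^-4 + 2 - A^4 + A^8 - A^12, w = -4]
observation: 2 values of V(t) split the 2 diagrams


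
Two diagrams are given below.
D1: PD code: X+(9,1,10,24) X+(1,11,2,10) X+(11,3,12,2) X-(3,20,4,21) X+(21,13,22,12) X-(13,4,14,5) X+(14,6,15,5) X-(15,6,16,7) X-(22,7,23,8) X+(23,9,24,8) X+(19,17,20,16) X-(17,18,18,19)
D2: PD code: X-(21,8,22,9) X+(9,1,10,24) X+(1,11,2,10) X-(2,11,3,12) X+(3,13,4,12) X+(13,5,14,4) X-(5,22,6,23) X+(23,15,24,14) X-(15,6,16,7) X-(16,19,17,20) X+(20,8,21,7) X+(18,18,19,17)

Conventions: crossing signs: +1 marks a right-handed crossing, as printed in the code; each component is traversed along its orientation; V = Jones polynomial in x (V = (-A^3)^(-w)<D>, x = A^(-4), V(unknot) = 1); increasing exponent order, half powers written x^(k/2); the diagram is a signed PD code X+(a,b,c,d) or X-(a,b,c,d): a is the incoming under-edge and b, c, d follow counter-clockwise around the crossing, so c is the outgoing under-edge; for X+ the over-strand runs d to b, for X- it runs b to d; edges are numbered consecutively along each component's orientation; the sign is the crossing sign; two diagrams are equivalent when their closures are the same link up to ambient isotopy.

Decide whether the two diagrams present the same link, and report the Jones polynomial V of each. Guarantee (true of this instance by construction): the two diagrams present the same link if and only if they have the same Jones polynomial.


same link: yes
V(D1) = x^-1 - 1 + 2x - 2x^2 + 2x^3 - 2x^4 + x^5  [12 crossings, <D> = A^-14 - 2A^-10 + 2A^-6 - 2A^-2 + 2A^2 - A^6 + A^10, w = +2]
V(D2) = x^-1 - 1 + 2x - 2x^2 + 2x^3 - 2x^4 + x^5  (w +2, c 12, <D> = A^-14 - 2A^-10 + 2A^-6 - 2A^-2 + 2A^2 - A^6 + A^10)
note: one V(x) for all 2 diagrams — one class (guaranteed)


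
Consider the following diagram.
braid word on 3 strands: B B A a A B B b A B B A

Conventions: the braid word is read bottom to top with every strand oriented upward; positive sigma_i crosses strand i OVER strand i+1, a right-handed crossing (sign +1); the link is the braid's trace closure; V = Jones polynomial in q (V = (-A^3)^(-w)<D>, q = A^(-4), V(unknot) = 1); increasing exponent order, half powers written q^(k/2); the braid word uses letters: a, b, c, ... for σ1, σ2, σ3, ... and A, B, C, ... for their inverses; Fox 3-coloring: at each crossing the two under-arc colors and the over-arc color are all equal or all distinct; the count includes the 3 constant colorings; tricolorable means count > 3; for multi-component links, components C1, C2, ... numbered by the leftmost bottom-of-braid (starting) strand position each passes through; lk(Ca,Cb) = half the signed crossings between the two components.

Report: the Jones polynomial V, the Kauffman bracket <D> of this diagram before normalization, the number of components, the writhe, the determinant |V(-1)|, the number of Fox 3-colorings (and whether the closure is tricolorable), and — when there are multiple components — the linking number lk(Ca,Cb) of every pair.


Jones polynomial: V(q) = -q^-8 + q^-5 + q^-3
<D> = A^-12 + A^-4 - A^8; writhe -8
components 1, writhe -8 (12 crossings)
3-colorings: 9 of 3^12, det 3 — tricolorable
note: the word shrinks to σ2⁻¹ σ2⁻¹ σ1⁻¹ σ2⁻¹ σ1⁻¹ σ2⁻¹ σ2⁻¹ σ1⁻¹ after cancelling


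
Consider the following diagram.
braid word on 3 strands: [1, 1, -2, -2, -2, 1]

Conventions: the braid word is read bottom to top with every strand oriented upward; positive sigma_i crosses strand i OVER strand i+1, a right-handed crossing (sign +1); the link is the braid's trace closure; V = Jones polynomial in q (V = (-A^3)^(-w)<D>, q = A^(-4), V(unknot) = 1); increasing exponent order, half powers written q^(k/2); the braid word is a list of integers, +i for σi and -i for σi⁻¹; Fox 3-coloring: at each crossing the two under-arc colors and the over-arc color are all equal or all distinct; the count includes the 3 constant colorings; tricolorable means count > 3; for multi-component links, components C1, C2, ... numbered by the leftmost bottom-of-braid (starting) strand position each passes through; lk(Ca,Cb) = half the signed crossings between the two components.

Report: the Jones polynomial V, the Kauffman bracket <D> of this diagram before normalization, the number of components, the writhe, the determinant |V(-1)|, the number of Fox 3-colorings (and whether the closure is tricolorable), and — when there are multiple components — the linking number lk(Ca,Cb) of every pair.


V(q) = -q^-3 + q^-2 - q^-1 + 3 - q + q^2 - q^3
bracket: -A^-12 + A^-8 - A^-4 + 3 - A^4 + A^8 - A^12, w = 0
1 component, writhe 0, over 6 crossings
det 9, colorings 27 of 3^6 — tricolorable
observation: V is palindromic (span 6, det 9): q -> 1/q fixes it; necessary, not sufficient, for amphichirality


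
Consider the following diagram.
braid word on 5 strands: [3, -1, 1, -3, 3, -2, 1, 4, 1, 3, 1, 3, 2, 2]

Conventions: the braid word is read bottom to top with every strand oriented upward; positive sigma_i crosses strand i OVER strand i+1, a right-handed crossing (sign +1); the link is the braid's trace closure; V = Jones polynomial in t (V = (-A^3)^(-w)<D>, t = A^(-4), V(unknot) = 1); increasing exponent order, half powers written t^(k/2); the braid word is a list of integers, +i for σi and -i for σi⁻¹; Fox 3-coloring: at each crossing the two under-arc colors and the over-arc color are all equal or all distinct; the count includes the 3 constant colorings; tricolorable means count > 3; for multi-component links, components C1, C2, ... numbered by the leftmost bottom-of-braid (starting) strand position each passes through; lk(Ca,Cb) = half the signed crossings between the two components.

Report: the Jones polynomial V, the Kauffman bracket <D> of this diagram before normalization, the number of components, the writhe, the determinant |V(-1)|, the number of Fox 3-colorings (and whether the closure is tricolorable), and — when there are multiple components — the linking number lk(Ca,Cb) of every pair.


V = t^2 - t^3 + 3t^4 - 3t^5 + 4t^6 - 4t^7 + 2t^8 - 2t^9 + t^10
<D> = A^-16 - 2A^-12 + 2A^-8 - 4A^-4 + 4 - 3A^4 + 3A^8 - A^12 + A^16 (w = +8)
1 component over 14 crossings, w = +8
9 Fox colorings among 3^14, |V(-1)| = 21: tricolorable
why: V spans 8 powers of t: at least 8 crossings in any diagram


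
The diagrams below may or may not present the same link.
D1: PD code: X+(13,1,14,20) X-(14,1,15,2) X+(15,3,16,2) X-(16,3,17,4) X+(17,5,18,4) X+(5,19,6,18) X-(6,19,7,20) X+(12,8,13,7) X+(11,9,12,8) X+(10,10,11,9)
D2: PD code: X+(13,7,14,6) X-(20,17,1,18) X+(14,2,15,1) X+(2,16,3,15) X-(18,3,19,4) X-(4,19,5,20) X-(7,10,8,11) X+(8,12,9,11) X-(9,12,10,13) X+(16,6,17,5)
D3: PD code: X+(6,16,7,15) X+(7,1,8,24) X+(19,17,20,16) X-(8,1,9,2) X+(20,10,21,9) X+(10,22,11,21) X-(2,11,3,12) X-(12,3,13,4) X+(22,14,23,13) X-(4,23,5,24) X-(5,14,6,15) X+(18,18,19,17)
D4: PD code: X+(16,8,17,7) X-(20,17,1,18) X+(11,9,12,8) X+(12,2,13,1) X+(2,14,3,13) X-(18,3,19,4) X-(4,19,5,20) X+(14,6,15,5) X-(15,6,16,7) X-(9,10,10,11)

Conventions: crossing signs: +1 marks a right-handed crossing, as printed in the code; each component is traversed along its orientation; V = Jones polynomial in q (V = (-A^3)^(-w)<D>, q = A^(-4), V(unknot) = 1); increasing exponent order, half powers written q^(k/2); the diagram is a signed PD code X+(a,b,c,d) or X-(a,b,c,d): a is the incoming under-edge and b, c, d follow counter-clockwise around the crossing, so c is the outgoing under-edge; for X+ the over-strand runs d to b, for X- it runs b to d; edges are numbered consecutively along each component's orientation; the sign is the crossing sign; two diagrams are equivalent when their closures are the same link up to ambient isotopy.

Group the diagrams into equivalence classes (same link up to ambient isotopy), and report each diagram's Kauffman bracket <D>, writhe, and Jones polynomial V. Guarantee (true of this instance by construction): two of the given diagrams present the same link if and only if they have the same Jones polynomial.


grouping into links: {D1} | {D2, D3, D4}
V(D1) = 1  (w +4, c 10, <D> = A^12)
V(D2) = -q^-3 + 2q^-2 - 2q^-1 + 3 - 2q + 2q^2 - q^3  [10 crossings, <D> = -A^-12 + 2A^-8 - 2A^-4 + 3 - 2A^4 + 2A^8 - A^12, w = 0]
D3 (bracket -A^-6 + 2A^-2 - 2A^2 + 3A^6 - 2A^10 + 2A^14 - A^18; 12 crossings at w = +2): V = -q^-3 + 2q^-2 - 2q^-1 + 3 - 2q + 2q^2 - q^3
V(D4) = -q^-3 + 2q^-2 - 2q^-1 + 3 - 2q + 2q^2 - q^3  [10 crossings, <D> = -A^-12 + 2A^-8 - 2A^-4 + 3 - 2A^4 + 2A^8 - A^12, w = 0]
why: 2 values of V(q) split the 4 diagrams


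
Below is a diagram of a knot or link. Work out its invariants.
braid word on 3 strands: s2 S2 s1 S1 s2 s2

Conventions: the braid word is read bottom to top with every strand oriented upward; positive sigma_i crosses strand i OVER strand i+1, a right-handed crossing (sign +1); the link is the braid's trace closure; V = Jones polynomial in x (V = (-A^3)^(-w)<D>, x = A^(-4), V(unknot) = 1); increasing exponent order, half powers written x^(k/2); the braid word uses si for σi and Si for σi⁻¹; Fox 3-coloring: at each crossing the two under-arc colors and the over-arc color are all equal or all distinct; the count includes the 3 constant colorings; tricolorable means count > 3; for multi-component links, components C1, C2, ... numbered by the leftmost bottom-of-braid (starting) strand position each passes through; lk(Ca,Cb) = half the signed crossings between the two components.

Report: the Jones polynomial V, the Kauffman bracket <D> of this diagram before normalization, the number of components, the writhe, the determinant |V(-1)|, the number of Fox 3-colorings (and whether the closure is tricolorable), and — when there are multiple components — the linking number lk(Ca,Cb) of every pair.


V(x) = 1 + x + x^2 + x^3
bracket: A^-6 + A^-2 + A^2 + A^6, w = +2
3 components, writhe +2, over 6 crossings
lk(C1,C2) = 0
linking number lk(C1,C3) = 0
lk(C2,C3): +1
det 0, colorings 9 of 3^7 — tricolorable
observation: the word shrinks to σ2 σ2 after cancelling


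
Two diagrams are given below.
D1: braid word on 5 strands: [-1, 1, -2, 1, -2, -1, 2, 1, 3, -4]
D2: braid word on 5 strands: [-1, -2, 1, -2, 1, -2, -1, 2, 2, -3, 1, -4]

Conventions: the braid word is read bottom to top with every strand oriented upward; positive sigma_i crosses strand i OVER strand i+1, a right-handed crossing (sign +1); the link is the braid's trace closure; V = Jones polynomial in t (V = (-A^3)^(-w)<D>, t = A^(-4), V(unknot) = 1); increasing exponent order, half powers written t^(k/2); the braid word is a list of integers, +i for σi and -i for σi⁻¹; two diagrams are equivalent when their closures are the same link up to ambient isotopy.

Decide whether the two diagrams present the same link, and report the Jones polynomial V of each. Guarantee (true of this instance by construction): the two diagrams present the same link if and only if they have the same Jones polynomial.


same link: yes
V(D1) = t^-2 + 2 + t^2  [10 crossings, <D> = A^-8 + 2 + A^8, w = 0]
V(D2) = t^-2 + 2 + t^2  (w -2, c 12, <D> = A^-14 + 2A^-6 + A^2)
note: one V(t) for all 2 diagrams — one class (guaranteed)


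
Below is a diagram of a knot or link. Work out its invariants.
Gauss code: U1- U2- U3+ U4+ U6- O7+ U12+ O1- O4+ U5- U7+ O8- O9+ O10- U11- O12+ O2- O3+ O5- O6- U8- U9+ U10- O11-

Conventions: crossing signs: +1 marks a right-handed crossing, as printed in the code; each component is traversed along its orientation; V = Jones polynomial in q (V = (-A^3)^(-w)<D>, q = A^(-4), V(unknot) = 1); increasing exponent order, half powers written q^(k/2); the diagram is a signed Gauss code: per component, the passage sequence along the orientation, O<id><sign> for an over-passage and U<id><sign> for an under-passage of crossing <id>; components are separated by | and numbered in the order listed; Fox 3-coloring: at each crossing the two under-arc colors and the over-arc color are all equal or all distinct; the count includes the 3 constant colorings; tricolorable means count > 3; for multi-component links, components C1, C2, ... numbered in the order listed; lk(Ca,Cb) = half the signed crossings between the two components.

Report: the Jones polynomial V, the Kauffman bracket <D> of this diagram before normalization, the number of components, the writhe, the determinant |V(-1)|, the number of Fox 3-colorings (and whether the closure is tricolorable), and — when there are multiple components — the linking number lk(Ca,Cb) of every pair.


V(q) = -q^-4 + q^-3 + q^-1
bracket: A^-2 + A^6 - A^10, w = -2
1 component, writhe -2, over 12 crossings
det 3, colorings 9 of 3^12 — tricolorable
observation: |V(-1)| = 3: so tricolorable, since 3 divides 3


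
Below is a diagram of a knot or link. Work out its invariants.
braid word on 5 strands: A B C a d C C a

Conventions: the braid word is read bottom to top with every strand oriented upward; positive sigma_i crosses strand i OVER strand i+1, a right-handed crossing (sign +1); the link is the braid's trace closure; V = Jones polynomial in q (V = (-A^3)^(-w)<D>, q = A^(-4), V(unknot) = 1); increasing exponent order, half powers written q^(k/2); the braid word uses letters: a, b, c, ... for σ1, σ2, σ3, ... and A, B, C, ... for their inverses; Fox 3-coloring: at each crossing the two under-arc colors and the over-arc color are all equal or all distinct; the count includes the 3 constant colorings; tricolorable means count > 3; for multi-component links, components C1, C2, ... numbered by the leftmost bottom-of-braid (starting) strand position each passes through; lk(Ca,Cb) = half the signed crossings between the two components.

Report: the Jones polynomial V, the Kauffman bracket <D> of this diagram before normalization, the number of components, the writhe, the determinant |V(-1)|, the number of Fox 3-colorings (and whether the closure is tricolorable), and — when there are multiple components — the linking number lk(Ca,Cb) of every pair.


V = -q^-4 + q^-3 + q^-1
<D> = A^-2 + A^6 - A^10 (w = -2)
1 component over 8 crossings, w = -2
9 Fox colorings among 3^8, |V(-1)| = 3: tricolorable
why: V spans 3 powers of q: at least 3 crossings in any diagram


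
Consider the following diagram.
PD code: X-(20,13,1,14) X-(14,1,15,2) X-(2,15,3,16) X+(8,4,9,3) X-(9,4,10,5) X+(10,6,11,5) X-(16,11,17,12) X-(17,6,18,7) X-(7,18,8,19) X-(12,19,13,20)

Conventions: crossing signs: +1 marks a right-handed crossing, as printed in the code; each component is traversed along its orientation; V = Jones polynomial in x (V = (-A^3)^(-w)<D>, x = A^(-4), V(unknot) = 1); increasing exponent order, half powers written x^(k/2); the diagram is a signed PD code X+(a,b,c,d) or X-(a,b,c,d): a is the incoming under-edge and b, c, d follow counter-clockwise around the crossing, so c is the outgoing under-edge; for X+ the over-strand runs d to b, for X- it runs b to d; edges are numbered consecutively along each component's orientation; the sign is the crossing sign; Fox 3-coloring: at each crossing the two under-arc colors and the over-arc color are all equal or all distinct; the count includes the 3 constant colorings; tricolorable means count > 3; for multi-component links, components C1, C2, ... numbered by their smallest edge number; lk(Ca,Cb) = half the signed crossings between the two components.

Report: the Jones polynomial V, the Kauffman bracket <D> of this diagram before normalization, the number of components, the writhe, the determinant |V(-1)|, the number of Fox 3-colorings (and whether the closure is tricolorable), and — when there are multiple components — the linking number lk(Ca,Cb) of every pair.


V = -x^-9 + x^-8 - 2x^-7 + 3x^-6 - 2x^-5 + 2x^-4 - x^-3 + x^-2
<D> = A^-10 - A^-6 + 2A^-2 - 2A^2 + 3A^6 - 2A^10 + A^14 - A^18 (w = -6)
1 component over 10 crossings, w = -6
3 Fox colorings among 3^10, |V(-1)| = 13: not tricolorable
why: w = -6 (over 10 crossings) is diagram-only; (-A^3)^(6) removes it from V


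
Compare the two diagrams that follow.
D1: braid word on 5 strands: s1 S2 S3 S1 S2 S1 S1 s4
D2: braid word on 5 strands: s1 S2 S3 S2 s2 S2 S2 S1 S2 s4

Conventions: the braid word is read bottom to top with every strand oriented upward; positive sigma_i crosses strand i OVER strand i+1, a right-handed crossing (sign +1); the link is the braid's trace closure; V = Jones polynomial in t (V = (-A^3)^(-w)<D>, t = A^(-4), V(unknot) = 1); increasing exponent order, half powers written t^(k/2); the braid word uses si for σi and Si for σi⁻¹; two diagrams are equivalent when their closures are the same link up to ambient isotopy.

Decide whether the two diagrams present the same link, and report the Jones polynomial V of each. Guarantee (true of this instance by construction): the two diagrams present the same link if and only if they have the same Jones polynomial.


equivalent: yes
D1 (bracket A^-8 + 1 - A^4; 8 crossings at w = -4): V = -t^-4 + t^-3 + t^-1
V(D2) = -t^-4 + t^-3 + t^-1  [10 crossings, <D> = A^-8 + 1 - A^4, w = -4]
observation: one V(t) for all 2 diagrams — one class (guaranteed)


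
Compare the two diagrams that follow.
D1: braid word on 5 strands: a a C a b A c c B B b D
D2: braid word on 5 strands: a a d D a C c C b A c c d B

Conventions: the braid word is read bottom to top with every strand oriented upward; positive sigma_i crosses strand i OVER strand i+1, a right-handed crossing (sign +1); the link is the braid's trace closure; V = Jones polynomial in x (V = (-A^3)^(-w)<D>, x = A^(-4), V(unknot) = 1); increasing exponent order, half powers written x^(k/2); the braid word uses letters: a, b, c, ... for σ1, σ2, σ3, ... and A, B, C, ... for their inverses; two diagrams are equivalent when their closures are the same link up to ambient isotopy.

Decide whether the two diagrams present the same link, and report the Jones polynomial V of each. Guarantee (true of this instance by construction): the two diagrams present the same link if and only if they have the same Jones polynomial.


same link: yes
V(D1) = x - x^2 + 2x^3 - x^4 + x^5 - x^6  [12 crossings, <D> = -A^-18 + A^-14 - A^-10 + 2A^-6 - A^-2 + A^2, w = +2]
V(D2) = x - x^2 + 2x^3 - x^4 + x^5 - x^6  [14 crossings, <D> = -A^-12 + A^-8 - A^-4 + 2 - A^4 + A^8, w = +4]
insight: from 12 to 14 crossings by R-moves: one link, two diagrams


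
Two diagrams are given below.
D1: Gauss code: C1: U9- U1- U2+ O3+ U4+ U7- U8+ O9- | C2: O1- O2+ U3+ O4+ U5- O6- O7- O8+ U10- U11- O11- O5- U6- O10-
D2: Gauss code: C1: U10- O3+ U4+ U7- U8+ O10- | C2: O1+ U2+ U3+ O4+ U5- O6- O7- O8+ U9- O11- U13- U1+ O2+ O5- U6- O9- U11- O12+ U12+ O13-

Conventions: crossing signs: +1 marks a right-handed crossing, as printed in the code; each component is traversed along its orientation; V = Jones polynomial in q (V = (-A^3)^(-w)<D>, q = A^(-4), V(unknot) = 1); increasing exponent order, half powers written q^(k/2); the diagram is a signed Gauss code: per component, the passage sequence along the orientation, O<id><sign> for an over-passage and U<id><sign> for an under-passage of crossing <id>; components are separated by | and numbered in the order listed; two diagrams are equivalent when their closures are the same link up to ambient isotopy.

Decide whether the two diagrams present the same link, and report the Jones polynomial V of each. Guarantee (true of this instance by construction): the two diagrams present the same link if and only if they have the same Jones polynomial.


equivalent: yes
D1 (bracket A^-15 + 2A^-7 - A^-3 + A - A^5; 11 crossings at w = -3): V = q^(-7/2) - q^(-5/2) + q^(-3/2) - 2q^(-1/2) - q^(3/2)
V(D2) = q^(-7/2) - q^(-5/2) + q^(-3/2) - 2q^(-1/2) - q^(3/2)  [13 crossings, <D> = A^-9 + 2A^-1 - A^3 + A^7 - A^11, w = -1]
observation: Reidemeister moves carry D1 (11 crossings) to D2 (13)


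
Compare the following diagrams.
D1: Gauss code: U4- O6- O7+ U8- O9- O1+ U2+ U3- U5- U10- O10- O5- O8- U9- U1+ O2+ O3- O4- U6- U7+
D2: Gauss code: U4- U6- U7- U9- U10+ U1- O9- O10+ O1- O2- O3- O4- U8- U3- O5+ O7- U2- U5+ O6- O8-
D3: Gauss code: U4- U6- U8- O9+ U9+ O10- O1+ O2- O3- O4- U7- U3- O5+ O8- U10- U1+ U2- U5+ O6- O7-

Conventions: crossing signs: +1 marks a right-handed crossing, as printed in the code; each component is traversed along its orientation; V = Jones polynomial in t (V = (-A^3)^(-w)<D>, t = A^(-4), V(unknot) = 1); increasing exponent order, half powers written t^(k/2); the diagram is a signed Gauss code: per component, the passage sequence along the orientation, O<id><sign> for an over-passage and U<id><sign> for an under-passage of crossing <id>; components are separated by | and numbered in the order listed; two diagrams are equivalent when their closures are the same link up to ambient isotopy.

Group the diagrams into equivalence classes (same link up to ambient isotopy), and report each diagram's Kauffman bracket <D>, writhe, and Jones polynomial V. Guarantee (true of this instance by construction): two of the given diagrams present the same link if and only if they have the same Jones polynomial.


equivalence classes: {D1} | {D2, D3}
D1 (bracket A^-12; 10 crossings at w = -4): V = 1
V(D2) = -t^-6 + t^-5 - t^-4 + 2t^-3 - t^-2 + t^-1  (w -6, c 10, <D> = A^-14 - A^-10 + 2A^-6 - A^-2 + A^2 - A^6)
D3 (bracket A^-8 - A^-4 + 2 - A^4 + A^8 - A^12; 10 crossings at w = -4): V = -t^-6 + t^-5 - t^-4 + 2t^-3 - t^-2 + t^-1
key observation: 2 values of V(t) split the 3 diagrams


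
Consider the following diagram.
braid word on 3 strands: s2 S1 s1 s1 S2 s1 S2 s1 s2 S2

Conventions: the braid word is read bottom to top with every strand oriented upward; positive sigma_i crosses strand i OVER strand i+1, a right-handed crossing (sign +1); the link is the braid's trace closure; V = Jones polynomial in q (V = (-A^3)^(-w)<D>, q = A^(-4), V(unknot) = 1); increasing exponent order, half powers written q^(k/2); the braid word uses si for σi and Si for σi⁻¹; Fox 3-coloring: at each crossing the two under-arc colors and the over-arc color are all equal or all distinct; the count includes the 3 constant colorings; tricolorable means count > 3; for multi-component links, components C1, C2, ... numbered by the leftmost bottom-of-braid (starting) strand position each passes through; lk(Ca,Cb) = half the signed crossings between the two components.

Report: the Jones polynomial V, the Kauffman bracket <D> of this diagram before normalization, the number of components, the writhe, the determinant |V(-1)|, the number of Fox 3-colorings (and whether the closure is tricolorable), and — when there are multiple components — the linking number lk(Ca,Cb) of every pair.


V = 1 + q + q^2 + q^3
<D> = A^-6 + A^-2 + A^2 + A^6 (w = +2)
3 components over 10 crossings, w = +2
lk(C1,C2): 0
lk(C1,C3) = 0
linking number lk(C2,C3) = +1
9 Fox colorings among 3^10, |V(-1)| = 0: tricolorable
why: summing lk over 3 pairs gives +1


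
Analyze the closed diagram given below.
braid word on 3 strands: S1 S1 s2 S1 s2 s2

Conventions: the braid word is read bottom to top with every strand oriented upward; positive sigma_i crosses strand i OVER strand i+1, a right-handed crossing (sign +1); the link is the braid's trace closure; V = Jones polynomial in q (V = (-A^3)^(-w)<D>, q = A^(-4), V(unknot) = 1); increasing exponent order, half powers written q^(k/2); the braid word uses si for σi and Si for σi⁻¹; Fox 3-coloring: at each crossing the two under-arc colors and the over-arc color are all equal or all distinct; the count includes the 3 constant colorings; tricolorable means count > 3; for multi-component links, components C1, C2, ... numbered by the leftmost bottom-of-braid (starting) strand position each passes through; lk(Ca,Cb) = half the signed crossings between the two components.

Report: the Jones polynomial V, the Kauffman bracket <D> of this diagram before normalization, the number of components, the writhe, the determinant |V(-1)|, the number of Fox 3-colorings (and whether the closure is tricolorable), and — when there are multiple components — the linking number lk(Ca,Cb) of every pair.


V(q) = -q^-3 + 2q^-2 - 2q^-1 + 3 - 2q + 2q^2 - q^3
bracket: -A^-12 + 2A^-8 - 2A^-4 + 3 - 2A^4 + 2A^8 - A^12, w = 0
1 component, writhe 0, over 6 crossings
det 13, colorings 3 of 3^6 — not tricolorable
observation: w = 0 shifts under R1 moves; the (-A^3)^(0) factor cancels that in V


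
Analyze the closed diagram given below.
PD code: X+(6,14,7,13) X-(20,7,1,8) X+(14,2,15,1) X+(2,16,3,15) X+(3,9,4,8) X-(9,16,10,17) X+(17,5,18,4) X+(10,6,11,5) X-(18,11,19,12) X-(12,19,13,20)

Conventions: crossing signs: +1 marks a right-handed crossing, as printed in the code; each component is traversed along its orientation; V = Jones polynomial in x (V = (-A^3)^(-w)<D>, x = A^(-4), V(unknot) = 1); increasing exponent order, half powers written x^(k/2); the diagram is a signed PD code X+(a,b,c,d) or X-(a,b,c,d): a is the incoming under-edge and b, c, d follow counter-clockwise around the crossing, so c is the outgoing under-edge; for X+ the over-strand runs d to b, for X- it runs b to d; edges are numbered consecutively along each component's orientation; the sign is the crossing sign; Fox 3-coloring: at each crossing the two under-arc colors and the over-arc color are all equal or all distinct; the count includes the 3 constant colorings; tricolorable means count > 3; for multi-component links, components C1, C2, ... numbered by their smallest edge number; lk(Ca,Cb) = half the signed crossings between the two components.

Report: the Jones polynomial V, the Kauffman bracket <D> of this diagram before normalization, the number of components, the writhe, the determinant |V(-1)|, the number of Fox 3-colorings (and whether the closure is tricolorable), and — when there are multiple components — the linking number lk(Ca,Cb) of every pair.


Jones polynomial: V(x) = x^-2 - 2x^-1 + 3 - 3x + 4x^2 - 3x^3 + 2x^4 - 2x^5 + x^6
<D> = A^-18 - 2A^-14 + 2A^-10 - 3A^-6 + 4A^-2 - 3A^2 + 3A^6 - 2A^10 + A^14; writhe +2
components 1, writhe +2 (10 crossings)
3-colorings: 9 of 3^10, det 21 — tricolorable
note: |V(-1)| = 21: so tricolorable, since 3 divides 21


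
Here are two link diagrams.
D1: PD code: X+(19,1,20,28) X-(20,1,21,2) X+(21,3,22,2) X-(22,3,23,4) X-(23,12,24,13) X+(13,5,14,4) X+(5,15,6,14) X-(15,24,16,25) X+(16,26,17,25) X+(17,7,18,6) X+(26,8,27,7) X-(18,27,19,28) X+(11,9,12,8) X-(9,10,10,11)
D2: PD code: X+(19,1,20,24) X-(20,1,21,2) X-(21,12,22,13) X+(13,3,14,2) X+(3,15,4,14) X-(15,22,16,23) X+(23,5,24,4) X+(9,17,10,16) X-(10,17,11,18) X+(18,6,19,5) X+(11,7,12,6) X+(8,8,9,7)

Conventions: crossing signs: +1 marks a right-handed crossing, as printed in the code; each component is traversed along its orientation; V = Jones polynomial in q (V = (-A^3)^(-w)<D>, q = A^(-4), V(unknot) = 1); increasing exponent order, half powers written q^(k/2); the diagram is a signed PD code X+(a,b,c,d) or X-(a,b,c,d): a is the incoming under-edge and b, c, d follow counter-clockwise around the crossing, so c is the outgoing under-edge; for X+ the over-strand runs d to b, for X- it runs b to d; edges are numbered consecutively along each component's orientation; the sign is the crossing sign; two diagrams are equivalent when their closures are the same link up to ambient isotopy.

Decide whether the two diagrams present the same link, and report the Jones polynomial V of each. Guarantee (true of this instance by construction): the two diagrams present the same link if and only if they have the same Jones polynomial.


same link: yes
V(D1) = q + q^3 - q^4  [14 crossings, <D> = -A^-10 + A^-6 + A^2, w = +2]
D2 (bracket -A^-4 + 1 + A^8; 12 crossings at w = +4): V = q + q^3 - q^4
note: all 2 diagrams share one V(q), hence one class


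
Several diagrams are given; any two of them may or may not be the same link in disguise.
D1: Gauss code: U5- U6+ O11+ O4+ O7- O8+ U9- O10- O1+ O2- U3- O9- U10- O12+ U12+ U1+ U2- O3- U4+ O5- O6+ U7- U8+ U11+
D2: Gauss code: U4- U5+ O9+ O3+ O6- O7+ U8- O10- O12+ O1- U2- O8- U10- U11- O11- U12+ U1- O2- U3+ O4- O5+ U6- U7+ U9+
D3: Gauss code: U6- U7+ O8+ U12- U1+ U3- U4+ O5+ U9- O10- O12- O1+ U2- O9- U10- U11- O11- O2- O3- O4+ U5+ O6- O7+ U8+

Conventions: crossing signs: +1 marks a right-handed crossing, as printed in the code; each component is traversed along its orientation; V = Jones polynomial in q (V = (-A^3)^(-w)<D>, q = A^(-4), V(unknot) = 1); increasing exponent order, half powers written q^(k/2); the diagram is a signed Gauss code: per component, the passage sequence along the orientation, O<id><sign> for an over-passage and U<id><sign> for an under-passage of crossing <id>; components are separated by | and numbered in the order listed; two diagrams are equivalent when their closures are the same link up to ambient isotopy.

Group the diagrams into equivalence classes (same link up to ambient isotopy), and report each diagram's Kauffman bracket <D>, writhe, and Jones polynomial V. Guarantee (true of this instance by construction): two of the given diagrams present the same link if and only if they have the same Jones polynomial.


grouping into links: {D1, D2, D3}
V(D1) = -q^-4 + q^-3 + q^-1  (w 0, c 12, <D> = A^4 + A^12 - A^16)
D2 (bracket A^-2 + A^6 - A^10; 12 crossings at w = -2): V = -q^-4 + q^-3 + q^-1
V(D3) = -q^-4 + q^-3 + q^-1  [12 crossings, <D> = A^-2 + A^6 - A^10, w = -2]
why: one V(q) for all 3 diagrams — one class (guaranteed)


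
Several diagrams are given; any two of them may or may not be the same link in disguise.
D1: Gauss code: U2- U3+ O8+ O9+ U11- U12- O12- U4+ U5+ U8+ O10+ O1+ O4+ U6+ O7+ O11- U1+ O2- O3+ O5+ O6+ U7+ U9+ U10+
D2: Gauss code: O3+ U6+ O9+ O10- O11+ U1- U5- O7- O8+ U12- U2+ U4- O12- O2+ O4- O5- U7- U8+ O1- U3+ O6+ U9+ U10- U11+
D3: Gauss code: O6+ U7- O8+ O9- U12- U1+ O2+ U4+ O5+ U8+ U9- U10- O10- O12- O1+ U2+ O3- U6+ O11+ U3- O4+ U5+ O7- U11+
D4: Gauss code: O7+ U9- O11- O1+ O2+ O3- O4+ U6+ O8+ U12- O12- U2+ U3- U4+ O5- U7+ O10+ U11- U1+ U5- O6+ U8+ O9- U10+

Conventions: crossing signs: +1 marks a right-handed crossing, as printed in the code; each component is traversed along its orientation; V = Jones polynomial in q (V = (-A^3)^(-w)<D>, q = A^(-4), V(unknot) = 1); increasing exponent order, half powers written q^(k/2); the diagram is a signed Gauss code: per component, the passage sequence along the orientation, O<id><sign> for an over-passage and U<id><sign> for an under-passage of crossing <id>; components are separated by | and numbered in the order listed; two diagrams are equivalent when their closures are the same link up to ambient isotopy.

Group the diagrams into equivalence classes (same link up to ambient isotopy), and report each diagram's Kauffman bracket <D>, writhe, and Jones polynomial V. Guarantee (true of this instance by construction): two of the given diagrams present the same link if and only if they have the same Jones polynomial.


equivalence classes: {D1} | {D2} | {D3, D4}
D1 (bracket A^-14 - 2A^-10 + A^-6 - 2A^-2 + 2A^2 + A^10; 12 crossings at w = +6): V = q^2 + 2q^4 - 2q^5 + q^6 - 2q^7 + q^8
V(D2) = q + q^3 - q^4  (w 0, c 12, <D> = -A^-16 + A^-12 + A^-4)
V(D3) = q^-1 - 2 + 3q - 3q^2 + 4q^3 - 3q^4 + 2q^5 - q^6  (w +2, c 12, <D> = -A^-18 + 2A^-14 - 3A^-10 + 4A^-6 - 3A^-2 + 3A^2 - 2A^6 + A^10)
V(D4) = q^-1 - 2 + 3q - 3q^2 + 4q^3 - 3q^4 + 2q^5 - q^6  [12 crossings, <D> = -A^-18 + 2A^-14 - 3A^-10 + 4A^-6 - 3A^-2 + 3A^2 - 2A^6 + A^10, w = +2]
key observation: comparing 4 Jones polynomials yields 3 groups


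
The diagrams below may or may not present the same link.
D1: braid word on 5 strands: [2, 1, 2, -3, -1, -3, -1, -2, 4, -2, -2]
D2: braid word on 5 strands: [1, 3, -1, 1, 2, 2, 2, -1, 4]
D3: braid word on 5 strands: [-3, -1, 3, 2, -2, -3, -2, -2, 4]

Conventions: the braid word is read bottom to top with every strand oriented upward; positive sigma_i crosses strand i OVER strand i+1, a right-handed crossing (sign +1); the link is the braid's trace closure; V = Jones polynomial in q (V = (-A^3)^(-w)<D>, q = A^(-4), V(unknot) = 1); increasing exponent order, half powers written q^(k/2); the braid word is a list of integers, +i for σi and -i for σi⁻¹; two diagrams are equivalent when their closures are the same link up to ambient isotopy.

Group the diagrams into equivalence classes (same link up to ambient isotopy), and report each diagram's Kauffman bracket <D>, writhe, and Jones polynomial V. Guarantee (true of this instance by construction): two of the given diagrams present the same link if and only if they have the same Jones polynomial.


equivalence classes: {D1} | {D2} | {D3}
D1 (bracket A^-3 + 2A^5 - A^9 + A^13 - A^17; 11 crossings at w = -3): V = q^(-13/2) - q^(-11/2) + q^(-9/2) - 2q^(-7/2) - q^(-3/2)
V(D2) = -q^(1/2) - q^(3/2) - q^(5/2) + q^(9/2)  (w +5, c 9, <D> = -A^-3 + A^5 + A^9 + A^13)
V(D3) = -q^(-5/2) - q^(-1/2)  (w -3, c 9, <D> = A^-7 + A)
observation: V(q) takes 3 values over 3 diagrams, fixing the grouping


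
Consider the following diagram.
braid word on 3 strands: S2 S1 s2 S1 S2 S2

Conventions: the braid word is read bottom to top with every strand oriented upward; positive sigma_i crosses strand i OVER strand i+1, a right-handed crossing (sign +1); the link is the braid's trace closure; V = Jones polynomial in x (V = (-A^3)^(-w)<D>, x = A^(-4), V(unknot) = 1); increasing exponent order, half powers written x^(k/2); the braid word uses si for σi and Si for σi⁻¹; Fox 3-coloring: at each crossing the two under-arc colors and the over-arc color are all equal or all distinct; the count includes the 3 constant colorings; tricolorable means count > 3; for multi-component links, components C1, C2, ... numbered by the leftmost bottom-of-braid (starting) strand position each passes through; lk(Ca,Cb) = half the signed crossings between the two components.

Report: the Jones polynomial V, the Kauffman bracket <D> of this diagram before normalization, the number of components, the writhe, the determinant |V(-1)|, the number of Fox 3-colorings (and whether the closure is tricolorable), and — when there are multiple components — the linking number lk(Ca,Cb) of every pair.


V(x) = -x^-6 + x^-5 - x^-4 + 2x^-3 - x^-2 + x^-1
bracket: A^-8 - A^-4 + 2 - A^4 + A^8 - A^12, w = -4
1 component, writhe -4, over 6 crossings
det 7, colorings 3 of 3^6 — not tricolorable
observation: w = -4 shifts under R1 moves; the (-A^3)^(4) factor cancels that in V


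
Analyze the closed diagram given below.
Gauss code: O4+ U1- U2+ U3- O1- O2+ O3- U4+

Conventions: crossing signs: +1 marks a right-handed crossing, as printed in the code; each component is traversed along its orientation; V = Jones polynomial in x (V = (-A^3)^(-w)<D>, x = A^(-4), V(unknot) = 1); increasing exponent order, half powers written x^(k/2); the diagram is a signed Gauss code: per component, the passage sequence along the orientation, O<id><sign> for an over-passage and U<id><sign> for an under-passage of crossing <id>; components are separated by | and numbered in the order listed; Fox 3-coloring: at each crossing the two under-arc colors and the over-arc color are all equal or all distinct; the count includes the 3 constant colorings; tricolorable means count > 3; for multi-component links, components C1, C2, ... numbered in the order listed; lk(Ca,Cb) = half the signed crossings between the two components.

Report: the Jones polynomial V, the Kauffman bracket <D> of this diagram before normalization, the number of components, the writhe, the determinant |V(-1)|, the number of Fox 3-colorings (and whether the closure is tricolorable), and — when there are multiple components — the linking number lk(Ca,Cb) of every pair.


V(x) = 1
bracket: 1, w = 0
1 component, writhe 0, over 4 crossings
det 1, colorings 3 of 3^4 — not tricolorable
observation: w = 0 (over 4 crossings) is diagram-only; (-A^3)^(0) removes it from V


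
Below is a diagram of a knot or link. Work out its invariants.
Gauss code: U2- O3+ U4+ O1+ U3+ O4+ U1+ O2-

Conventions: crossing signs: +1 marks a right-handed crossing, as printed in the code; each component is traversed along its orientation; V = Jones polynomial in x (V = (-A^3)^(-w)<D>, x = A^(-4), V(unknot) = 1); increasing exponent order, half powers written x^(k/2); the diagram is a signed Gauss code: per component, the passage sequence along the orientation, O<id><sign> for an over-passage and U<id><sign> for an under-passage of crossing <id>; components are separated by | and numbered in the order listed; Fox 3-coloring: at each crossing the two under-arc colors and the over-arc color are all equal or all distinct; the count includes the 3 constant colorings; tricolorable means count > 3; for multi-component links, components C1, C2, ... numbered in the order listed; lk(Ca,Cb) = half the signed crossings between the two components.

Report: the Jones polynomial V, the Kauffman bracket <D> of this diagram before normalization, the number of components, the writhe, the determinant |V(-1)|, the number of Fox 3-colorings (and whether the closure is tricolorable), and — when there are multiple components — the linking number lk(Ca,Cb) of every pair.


Jones polynomial: V(x) = x + x^3 - x^4
<D> = -A^-10 + A^-6 + A^2; writhe +2
components 1, writhe +2 (4 crossings)
3-colorings: 9 of 3^4, det 3 — tricolorable
note: w = +2 (over 4 crossings) is diagram-only; (-A^3)^(-2) removes it from V


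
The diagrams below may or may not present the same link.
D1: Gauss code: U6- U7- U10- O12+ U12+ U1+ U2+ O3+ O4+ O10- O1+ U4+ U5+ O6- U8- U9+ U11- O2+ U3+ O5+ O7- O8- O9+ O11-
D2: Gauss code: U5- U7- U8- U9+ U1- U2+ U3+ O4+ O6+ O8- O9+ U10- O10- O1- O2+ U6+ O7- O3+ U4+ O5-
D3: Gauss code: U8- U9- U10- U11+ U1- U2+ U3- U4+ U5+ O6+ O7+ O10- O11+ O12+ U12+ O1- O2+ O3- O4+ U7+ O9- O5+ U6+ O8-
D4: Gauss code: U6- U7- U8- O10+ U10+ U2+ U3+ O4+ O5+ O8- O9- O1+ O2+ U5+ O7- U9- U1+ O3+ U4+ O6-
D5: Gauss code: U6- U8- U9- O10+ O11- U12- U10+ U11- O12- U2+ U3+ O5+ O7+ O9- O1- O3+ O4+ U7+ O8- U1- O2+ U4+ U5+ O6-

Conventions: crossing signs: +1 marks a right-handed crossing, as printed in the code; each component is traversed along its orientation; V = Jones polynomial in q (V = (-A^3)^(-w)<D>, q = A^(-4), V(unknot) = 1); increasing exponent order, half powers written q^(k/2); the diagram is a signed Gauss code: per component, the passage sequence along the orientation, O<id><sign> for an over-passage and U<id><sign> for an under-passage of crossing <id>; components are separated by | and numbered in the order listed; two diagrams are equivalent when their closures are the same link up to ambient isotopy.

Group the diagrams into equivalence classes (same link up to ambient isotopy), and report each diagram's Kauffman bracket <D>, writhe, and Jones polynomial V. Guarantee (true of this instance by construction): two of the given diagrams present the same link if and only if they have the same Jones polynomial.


grouping into links: {D1, D2, D3, D4, D5}
V(D1) = 1  (w +2, c 12, <D> = A^6)
V(D2) = 1  (w 0, c 10, <D> = 1)
V(D3) = 1  [12 crossings, <D> = A^6, w = +2]
V(D4) = 1  [10 crossings, <D> = A^6, w = +2]
D5 (bracket 1; 12 crossings at w = 0): V = 1
why: all 5 diagrams share one V(q), hence one class
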